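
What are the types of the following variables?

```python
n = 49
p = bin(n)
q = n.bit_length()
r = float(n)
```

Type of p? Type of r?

bin() returns str; float() returns float

str, float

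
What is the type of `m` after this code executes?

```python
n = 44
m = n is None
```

'is' comparison returns bool

bool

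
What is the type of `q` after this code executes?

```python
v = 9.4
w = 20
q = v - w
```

float - int returns float (9.4 - 20 = -10.6)

float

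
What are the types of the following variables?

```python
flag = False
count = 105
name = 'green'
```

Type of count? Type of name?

count is int; name is str

int, str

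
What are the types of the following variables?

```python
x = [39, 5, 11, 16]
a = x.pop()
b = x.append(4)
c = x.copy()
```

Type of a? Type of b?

list.pop() returns the element (int); list.append() returns None

int, NoneType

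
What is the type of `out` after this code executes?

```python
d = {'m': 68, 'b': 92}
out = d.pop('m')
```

dict.pop() returns the value (int)

int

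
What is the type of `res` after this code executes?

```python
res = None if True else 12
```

Ternary: condition is True, if branch (None) taken → NoneType

NoneType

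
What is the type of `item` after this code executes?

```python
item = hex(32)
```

hex() returns str representation

str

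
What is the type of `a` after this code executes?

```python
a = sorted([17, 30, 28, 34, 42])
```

sorted() always returns list

list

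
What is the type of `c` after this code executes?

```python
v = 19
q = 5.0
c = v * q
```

int * float returns float (19 * 5.0 = 95.0)

float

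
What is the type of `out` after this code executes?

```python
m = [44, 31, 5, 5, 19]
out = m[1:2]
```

Slicing a list always returns a list

list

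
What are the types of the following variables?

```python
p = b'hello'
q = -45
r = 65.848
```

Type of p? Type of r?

p is bytes; r is float

bytes, float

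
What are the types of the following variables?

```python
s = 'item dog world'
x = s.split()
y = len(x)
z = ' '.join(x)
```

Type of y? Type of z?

len() returns int; str.join() returns str

int, str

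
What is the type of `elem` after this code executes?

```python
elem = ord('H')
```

ord() returns int (Unicode code point)

int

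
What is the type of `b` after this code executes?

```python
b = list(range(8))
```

list(range(...)) returns list

list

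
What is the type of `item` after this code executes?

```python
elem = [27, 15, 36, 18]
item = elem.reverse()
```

list.reverse() returns None

NoneType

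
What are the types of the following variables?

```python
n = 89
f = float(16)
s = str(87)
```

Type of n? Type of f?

n is int; f is float

int, float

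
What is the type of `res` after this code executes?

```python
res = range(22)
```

range() returns a range object

range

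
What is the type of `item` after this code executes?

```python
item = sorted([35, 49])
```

sorted() always returns list

list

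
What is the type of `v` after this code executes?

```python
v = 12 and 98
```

'and' returns the last value when all truthy (98, which is int)

int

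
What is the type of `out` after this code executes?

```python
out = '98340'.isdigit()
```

str.isdigit() returns bool

bool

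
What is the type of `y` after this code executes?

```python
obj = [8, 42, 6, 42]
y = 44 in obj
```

'in' operator returns bool

bool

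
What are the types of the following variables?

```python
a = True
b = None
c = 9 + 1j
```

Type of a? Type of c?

a is bool; c is complex

bool, complex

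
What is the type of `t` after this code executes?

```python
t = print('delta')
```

print() returns None

NoneType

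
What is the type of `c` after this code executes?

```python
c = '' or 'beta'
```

'or' returns first truthy value ('beta', which is str)

str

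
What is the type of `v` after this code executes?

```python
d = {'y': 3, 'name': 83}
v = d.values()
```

.values() returns a dict_values view object

dict_values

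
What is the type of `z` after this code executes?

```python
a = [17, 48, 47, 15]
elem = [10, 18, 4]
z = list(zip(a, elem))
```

list(zip(...)) returns a list of tuples

list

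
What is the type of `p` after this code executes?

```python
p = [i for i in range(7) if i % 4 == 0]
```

A list comprehension [...] produces a list

list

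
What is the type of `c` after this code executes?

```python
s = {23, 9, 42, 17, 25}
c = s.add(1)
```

set.add() returns None (mutates in place)

NoneType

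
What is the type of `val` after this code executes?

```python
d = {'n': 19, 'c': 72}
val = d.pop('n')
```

dict.pop() returns the value (int)

int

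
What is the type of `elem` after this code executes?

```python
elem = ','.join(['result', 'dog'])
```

str.join() returns str

str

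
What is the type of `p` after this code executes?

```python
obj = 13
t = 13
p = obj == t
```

Equality comparison returns bool

bool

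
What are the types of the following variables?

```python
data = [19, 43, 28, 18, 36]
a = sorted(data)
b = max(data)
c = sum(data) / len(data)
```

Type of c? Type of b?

int / int returns float; max of ints returns int

float, int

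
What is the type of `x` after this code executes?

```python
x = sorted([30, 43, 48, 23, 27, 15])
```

sorted() always returns list

list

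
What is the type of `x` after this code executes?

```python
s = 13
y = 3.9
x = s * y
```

int * float returns float (13 * 3.9 = 50.7)

float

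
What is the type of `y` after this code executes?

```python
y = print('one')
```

print() returns None

NoneType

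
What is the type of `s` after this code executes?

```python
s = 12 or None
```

'or' returns first truthy value (12, int)

int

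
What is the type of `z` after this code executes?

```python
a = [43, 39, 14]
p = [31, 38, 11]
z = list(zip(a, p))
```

list(zip(...)) returns a list of tuples

list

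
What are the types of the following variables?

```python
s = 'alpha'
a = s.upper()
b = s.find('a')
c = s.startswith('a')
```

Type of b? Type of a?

str.find() returns int; str.upper() returns str

int, str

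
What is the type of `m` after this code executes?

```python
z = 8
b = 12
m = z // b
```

int // int returns int (8 // 12 = 0)

int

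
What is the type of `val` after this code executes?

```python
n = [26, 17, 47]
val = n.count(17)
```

list.count() returns int

int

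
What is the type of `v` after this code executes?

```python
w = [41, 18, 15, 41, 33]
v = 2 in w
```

'in' operator returns bool

bool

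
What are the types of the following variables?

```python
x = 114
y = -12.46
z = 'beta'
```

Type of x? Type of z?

x is int; z is str

int, str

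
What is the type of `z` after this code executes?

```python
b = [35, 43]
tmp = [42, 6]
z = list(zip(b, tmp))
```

list(zip(...)) returns a list of tuples

list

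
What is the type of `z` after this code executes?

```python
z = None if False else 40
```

Ternary: condition is False, else branch (40) taken → int

int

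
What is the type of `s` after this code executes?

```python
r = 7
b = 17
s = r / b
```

int / int always returns float in Python 3 (7 / 17 = 0.411765)

float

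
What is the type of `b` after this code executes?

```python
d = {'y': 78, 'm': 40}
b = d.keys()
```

.keys() returns a dict_keys view object

dict_keys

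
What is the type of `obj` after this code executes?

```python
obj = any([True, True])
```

any() returns bool

bool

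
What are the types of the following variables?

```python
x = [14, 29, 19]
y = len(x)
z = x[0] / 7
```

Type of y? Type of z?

len() returns int; int / int returns float

int, float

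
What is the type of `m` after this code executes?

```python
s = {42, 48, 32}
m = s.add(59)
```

set.add() returns None (mutates in place)

NoneType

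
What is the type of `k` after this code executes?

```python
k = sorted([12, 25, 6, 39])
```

sorted() always returns list

list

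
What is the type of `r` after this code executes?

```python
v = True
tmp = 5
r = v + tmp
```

bool + int returns int (True is 1, so 1 + 5 = 6)

int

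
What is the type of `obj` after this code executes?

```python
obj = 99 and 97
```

'and' returns the last value when all truthy (97, which is int)

int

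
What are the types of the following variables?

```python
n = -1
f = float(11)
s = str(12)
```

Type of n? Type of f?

n is int; f is float

int, float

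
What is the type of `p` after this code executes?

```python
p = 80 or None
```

'or' returns first truthy value (80, int)

int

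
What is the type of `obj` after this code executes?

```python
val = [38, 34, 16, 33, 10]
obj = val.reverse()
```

list.reverse() returns None

NoneType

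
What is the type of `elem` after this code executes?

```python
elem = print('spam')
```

print() returns None

NoneType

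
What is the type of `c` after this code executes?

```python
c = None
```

None has type NoneType

NoneType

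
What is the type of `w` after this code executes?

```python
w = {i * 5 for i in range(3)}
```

A set comprehension {expr for x in iterable} produces a set

set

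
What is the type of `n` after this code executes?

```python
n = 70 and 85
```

'and' returns the last value when all truthy (85, which is int)

int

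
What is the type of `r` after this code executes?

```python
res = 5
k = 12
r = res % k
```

int % int returns int (5 % 12 = 5)

int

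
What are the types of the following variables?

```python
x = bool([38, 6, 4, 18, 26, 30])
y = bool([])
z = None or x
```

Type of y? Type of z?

bool() returns bool; None or <bool> returns the bool

bool, bool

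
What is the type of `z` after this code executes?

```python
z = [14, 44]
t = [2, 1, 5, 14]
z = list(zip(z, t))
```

list(zip(...)) returns a list of tuples

list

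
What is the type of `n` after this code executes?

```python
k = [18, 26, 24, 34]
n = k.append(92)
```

list.append() returns None (mutates in place)

NoneType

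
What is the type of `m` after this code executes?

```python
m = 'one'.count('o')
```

str.count() returns int

int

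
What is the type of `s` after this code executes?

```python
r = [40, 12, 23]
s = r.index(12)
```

list.index() returns int

int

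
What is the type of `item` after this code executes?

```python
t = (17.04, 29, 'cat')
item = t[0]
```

Index 0 of tuple is 17.04 which is float

float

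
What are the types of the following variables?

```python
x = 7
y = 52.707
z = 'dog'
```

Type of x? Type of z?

x is int; z is str

int, str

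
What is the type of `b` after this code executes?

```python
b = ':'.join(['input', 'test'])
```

str.join() returns str

str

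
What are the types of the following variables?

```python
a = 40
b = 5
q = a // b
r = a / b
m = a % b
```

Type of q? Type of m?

int // int returns int; int % int returns int

int, int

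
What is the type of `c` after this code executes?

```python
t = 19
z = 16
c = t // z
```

int // int returns int (19 // 16 = 1)

int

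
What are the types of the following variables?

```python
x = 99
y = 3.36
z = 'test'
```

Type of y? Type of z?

y is float; z is str

float, str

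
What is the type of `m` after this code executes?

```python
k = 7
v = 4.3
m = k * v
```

int * float returns float (7 * 4.3 = 30.1)

float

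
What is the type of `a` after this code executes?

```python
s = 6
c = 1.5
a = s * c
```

int * float returns float (6 * 1.5 = 9.0)

float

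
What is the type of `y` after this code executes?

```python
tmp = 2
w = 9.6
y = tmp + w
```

int + float returns float (2 + 9.6 = 11.6)

float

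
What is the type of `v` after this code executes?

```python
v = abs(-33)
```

abs() of int returns int

int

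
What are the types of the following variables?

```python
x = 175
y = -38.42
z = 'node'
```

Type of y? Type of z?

y is float; z is str

float, str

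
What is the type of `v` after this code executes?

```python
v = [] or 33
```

'or' returns first truthy value (33, which is int)

int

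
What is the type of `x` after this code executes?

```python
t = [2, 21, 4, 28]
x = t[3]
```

Indexing a list of ints returns int (t[3] = 28)

int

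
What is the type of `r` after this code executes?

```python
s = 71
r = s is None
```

'is' comparison returns bool

bool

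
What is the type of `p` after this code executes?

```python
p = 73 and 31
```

'and' returns the last value when all truthy (31, which is int)

int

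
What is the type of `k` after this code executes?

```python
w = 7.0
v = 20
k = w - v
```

float - int returns float (7.0 - 20 = -13.0)

float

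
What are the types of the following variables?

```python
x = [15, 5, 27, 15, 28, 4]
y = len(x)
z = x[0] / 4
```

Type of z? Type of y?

int / int returns float; len() returns int

float, int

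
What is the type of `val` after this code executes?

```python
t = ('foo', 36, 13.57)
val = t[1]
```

Index 1 of tuple is 36 which is int

int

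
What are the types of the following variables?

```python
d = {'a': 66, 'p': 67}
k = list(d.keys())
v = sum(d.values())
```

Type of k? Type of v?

list(...) returns list; sum of int values returns int

list, int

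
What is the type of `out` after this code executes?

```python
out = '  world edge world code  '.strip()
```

str.strip() returns str

str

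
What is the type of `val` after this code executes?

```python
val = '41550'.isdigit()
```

str.isdigit() returns bool

bool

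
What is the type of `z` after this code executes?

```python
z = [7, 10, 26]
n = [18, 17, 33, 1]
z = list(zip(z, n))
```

list(zip(...)) returns a list of tuples

list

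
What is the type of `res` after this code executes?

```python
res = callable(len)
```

callable() returns bool

bool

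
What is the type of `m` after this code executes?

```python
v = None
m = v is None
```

'is' comparison returns bool

bool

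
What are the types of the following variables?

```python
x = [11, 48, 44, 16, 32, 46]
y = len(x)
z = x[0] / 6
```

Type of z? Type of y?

int / int returns float; len() returns int

float, int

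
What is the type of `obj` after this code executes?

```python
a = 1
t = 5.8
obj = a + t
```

int + float returns float (1 + 5.8 = 6.8)

float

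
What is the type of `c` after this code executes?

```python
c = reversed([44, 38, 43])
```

reversed() on a list returns a list_reverseiterator

list_reverseiterator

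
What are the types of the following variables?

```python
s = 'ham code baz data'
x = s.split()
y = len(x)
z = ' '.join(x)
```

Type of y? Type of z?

len() returns int; str.join() returns str

int, str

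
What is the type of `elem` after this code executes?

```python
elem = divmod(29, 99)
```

divmod() returns a tuple (quotient, remainder)

tuple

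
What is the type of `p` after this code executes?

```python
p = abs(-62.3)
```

abs() of float returns float

float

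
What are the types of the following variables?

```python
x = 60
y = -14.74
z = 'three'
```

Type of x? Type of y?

x is int; y is float

int, float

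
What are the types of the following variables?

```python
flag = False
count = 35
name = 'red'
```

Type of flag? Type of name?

flag is bool; name is str

bool, str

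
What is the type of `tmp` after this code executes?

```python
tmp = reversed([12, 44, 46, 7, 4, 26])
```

reversed() on a list returns a list_reverseiterator

list_reverseiterator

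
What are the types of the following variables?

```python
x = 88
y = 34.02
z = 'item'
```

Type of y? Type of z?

y is float; z is str

float, str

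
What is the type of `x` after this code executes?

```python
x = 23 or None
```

'or' returns first truthy value (23, int)

int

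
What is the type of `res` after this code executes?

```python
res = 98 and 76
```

'and' returns the last value when all truthy (76, which is int)

int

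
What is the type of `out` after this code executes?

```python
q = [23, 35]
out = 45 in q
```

'in' operator returns bool

bool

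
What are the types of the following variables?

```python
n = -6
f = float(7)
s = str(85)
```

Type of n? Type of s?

n is int; s is str

int, str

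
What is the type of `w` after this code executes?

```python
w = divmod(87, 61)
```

divmod() returns a tuple (quotient, remainder)

tuple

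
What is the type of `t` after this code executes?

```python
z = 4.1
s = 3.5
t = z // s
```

float // float returns float (floor division preserves float type)

float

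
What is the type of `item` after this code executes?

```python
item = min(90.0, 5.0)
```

min() of floats returns float

float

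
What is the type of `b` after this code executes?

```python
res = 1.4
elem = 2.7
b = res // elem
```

float // float returns float (floor division preserves float type)

float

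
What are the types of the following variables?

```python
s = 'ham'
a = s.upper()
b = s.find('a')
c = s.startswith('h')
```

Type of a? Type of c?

str.upper() returns str; str.startswith() returns bool

str, bool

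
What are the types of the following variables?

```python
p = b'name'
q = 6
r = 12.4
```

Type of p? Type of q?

p is bytes; q is int

bytes, int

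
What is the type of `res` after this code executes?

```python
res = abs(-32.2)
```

abs() of float returns float

float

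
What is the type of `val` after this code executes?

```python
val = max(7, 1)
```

max() of ints returns int

int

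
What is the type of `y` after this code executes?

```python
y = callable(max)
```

callable() returns bool

bool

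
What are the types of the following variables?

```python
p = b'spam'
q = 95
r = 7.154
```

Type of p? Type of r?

p is bytes; r is float

bytes, float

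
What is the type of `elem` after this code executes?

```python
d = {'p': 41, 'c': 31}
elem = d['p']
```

Accessing dict[str, int] with key 'p' returns int value 41

int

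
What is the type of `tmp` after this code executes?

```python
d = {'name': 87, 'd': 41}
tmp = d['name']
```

Accessing dict[str, int] with key 'name' returns int value 87

int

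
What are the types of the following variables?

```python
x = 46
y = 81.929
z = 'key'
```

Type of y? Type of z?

y is float; z is str

float, str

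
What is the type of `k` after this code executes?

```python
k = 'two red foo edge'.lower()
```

str.lower() returns str

str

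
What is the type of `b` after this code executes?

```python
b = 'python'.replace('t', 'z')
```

str.replace() returns str

str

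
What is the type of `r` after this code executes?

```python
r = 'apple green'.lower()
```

str.lower() returns str

str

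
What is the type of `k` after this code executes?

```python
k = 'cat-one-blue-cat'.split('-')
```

str.split() returns list

list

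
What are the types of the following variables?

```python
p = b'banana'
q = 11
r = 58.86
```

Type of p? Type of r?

p is bytes; r is float

bytes, float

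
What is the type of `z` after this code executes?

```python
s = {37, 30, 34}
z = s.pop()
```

Popping from a set of ints returns int

int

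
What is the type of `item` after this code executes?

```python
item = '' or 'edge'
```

'or' returns first truthy value ('edge', which is str)

str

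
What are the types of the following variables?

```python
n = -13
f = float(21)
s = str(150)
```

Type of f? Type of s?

f is float; s is str

float, str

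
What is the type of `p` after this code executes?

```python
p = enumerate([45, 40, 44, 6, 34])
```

enumerate() returns an enumerate iterator object

enumerate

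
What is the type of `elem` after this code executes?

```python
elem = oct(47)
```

oct() returns str representation

str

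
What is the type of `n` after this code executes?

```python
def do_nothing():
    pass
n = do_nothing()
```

A function with no return statement returns None

NoneType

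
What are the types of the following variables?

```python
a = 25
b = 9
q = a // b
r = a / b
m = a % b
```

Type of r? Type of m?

int / int returns float; int % int returns int

float, int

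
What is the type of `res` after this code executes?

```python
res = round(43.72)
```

round() with no ndigits arg returns int

int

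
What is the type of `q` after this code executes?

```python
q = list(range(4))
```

list(range(...)) returns list

list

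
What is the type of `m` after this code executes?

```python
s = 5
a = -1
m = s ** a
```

int ** negative int returns float

float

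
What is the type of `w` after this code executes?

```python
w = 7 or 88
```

'or' returns the first truthy value (7, which is int)

int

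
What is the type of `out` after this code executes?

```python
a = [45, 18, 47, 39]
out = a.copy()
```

list.copy() returns list

list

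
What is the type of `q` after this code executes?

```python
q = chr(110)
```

chr() returns str (single character)

str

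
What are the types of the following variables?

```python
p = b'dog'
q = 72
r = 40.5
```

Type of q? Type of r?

q is int; r is float

int, float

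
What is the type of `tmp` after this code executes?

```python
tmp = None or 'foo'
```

'or' with None returns the other value ('foo', str)

str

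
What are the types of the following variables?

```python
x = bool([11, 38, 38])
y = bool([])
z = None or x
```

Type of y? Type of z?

bool() returns bool; None or <bool> returns the bool

bool, bool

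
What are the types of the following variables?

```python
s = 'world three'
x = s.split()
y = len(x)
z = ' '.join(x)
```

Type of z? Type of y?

str.join() returns str; len() returns int

str, int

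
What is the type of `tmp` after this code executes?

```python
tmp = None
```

None has type NoneType

NoneType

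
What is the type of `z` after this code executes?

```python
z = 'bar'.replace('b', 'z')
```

str.replace() returns str

str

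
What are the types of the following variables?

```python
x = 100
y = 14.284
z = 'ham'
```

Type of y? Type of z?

y is float; z is str

float, str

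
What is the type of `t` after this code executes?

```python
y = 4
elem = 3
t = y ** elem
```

int ** positive int returns int (4 ** 3 = 64)

int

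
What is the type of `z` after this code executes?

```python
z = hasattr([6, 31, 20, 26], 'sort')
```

hasattr() returns bool

bool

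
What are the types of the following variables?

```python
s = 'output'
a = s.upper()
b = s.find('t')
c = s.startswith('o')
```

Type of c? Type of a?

str.startswith() returns bool; str.upper() returns str

bool, str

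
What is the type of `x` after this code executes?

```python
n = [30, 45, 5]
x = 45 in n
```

'in' operator returns bool

bool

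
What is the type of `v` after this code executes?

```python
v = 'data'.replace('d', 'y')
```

str.replace() returns str

str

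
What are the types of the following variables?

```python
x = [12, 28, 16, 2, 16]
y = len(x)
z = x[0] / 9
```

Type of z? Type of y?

int / int returns float; len() returns int

float, int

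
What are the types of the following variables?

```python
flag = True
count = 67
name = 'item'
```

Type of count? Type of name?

count is int; name is str

int, str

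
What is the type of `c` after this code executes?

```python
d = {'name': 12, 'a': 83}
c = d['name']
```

Accessing dict[str, int] with key 'name' returns int value 12

int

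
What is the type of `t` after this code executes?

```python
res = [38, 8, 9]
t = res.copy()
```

list.copy() returns list

list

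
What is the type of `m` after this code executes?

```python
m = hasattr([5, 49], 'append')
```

hasattr() returns bool

bool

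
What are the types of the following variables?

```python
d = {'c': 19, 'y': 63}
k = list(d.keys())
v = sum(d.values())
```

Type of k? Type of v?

list(...) returns list; sum of int values returns int

list, int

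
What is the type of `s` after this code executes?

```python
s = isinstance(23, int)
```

isinstance() returns bool

bool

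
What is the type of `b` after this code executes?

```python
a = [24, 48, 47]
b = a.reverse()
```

list.reverse() returns None

NoneType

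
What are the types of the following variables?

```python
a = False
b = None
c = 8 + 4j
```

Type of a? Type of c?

a is bool; c is complex

bool, complex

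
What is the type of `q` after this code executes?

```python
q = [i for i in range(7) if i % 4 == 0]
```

A list comprehension [...] produces a list

list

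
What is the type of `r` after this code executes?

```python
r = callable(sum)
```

callable() returns bool

bool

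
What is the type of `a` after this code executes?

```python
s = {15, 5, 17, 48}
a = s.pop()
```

Popping from a set of ints returns int

int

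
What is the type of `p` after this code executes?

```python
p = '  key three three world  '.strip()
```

str.strip() returns str

str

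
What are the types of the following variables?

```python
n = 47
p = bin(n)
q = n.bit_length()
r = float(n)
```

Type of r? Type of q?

float() returns float; int.bit_length() returns int

float, int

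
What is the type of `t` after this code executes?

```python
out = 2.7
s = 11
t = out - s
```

float - int returns float (2.7 - 11 = -8.3)

float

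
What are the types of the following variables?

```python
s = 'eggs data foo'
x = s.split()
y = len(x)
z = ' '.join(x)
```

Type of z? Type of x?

str.join() returns str; str.split() returns list

str, list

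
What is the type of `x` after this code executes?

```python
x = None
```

None has type NoneType

NoneType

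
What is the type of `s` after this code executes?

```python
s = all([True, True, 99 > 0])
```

all() returns bool

bool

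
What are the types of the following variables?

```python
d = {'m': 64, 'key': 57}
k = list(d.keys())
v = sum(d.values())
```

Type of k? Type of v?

list(...) returns list; sum of int values returns int

list, int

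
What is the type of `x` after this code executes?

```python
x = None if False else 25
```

Ternary: condition is False, else branch (25) taken → int

int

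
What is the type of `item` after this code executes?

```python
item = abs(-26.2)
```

abs() of float returns float

float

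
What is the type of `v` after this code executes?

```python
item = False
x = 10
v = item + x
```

bool + int returns int (False is 0, so 0 + 10 = 10)

int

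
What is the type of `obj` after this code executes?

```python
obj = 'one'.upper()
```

str.upper() returns str

str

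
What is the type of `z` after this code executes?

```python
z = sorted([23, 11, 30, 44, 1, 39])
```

sorted() always returns list

list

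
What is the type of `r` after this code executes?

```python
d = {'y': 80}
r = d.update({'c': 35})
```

dict.update() returns None

NoneType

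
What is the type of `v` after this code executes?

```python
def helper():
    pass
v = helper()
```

A function with no return statement returns None

NoneType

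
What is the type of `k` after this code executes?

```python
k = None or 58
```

'or' with None returns the other value (58, int)

int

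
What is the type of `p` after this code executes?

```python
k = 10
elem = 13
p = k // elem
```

int // int returns int (10 // 13 = 0)

int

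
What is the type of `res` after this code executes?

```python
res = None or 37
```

'or' with None returns the other value (37, int)

int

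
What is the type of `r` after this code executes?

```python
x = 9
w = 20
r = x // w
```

int // int returns int (9 // 20 = 0)

int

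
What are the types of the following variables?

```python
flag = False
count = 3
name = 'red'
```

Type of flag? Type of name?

flag is bool; name is str

bool, str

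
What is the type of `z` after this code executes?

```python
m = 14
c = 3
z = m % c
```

int % int returns int (14 % 3 = 2)

int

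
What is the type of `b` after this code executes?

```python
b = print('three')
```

print() returns None

NoneType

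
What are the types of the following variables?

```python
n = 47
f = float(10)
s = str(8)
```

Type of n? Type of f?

n is int; f is float

int, float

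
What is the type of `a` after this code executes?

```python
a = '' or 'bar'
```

'or' returns first truthy value ('bar', which is str)

str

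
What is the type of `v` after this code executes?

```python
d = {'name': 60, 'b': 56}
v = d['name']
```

Accessing dict[str, int] with key 'name' returns int value 60

int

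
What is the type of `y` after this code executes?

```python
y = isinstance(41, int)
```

isinstance() returns bool

bool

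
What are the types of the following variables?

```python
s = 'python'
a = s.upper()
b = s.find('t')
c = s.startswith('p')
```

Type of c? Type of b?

str.startswith() returns bool; str.find() returns int

bool, int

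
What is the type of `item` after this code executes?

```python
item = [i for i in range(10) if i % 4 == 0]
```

A list comprehension [...] produces a list

list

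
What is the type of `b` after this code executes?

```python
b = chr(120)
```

chr() returns str (single character)

str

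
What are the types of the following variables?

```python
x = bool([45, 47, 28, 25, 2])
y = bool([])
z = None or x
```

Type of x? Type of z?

bool() returns bool; None or <bool> returns the bool

bool, bool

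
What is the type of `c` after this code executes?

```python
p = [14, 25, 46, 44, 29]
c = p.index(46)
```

list.index() returns int

int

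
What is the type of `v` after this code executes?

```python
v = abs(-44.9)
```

abs() of float returns float

float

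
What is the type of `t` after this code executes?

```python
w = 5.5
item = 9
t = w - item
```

float - int returns float (5.5 - 9 = -3.5)

float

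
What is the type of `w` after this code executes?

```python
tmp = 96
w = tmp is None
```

'is' comparison returns bool

bool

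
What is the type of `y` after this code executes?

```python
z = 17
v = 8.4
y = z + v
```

int + float returns float (17 + 8.4 = 25.4)

float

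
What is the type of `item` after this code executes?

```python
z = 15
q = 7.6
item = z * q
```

int * float returns float (15 * 7.6 = 114.0)

float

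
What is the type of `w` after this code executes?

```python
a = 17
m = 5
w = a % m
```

int % int returns int (17 % 5 = 2)

int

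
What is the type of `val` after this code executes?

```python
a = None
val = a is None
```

'is' comparison returns bool

bool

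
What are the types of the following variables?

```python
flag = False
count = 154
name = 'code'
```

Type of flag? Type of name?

flag is bool; name is str

bool, str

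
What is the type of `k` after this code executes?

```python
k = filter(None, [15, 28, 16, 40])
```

filter() returns a filter iterator object

filter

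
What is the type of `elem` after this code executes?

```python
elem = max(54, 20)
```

max() of ints returns int

int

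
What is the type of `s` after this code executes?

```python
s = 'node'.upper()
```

str.upper() returns str

str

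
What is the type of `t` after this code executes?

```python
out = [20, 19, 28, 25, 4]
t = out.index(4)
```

list.index() returns int

int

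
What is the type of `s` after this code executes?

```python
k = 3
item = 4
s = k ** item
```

int ** positive int returns int (3 ** 4 = 81)

int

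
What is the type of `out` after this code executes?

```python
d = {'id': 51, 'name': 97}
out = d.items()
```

dict.items() returns a dict_items view

dict_items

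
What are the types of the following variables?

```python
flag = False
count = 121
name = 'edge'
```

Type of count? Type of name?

count is int; name is str

int, str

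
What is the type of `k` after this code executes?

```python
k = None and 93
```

'and' returns first falsy value (None)

NoneType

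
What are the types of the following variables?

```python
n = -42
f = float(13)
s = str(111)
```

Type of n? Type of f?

n is int; f is float

int, float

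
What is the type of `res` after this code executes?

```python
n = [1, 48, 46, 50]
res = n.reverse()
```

list.reverse() returns None

NoneType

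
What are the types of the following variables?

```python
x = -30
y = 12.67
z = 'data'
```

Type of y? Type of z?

y is float; z is str

float, str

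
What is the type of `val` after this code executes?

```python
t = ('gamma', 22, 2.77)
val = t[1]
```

Index 1 of tuple is 22 which is int

int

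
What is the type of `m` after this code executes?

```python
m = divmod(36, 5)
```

divmod() returns a tuple (quotient, remainder)

tuple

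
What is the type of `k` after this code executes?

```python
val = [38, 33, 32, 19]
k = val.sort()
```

list.sort() returns None (sorts in place)

NoneType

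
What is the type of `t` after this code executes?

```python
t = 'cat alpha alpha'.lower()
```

str.lower() returns str

str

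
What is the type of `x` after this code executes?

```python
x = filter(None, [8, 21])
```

filter() returns a filter iterator object

filter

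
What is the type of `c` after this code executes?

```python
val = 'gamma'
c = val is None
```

'is' comparison returns bool

bool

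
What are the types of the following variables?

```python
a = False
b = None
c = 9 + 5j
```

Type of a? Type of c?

a is bool; c is complex

bool, complex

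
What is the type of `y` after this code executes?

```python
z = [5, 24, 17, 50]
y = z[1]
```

Indexing a list of ints returns int (z[1] = 24)

int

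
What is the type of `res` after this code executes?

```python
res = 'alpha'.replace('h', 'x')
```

str.replace() returns str

str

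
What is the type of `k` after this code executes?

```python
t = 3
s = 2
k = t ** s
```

int ** positive int returns int (3 ** 2 = 9)

int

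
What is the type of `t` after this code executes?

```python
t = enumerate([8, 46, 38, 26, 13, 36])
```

enumerate() returns an enumerate iterator object

enumerate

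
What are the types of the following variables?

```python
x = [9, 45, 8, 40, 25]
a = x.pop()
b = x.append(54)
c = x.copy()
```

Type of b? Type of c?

list.append() returns None; list.copy() returns list

NoneType, list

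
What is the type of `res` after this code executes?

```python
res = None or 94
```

'or' with None returns the other value (94, int)

int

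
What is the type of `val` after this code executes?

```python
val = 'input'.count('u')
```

str.count() returns int

int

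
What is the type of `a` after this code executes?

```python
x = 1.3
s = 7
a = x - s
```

float - int returns float (1.3 - 7 = -5.7)

float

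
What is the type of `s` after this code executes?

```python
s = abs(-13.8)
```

abs() of float returns float

float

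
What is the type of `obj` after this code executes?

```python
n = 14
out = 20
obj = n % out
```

int % int returns int (14 % 20 = 14)

int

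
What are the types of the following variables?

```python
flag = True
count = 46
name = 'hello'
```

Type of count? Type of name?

count is int; name is str

int, str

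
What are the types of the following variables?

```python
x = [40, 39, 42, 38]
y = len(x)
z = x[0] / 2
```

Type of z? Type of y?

int / int returns float; len() returns int

float, int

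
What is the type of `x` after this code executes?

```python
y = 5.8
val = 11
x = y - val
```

float - int returns float (5.8 - 11 = -5.2)

float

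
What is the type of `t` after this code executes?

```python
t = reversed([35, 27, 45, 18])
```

reversed() on a list returns a list_reverseiterator

list_reverseiterator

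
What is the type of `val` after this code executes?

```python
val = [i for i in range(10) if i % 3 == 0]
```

A list comprehension [...] produces a list

list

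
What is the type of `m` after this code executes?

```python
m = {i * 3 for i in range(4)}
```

A set comprehension {expr for x in iterable} produces a set

set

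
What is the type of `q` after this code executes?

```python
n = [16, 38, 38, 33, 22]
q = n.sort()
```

list.sort() returns None (sorts in place)

NoneType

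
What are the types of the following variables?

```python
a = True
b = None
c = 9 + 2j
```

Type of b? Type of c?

b is NoneType; c is complex

NoneType, complex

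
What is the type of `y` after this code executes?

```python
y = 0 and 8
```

'and' returns the first falsy value (0, which is int)

int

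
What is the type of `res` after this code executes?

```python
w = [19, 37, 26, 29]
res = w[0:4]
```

Slicing a list always returns a list

list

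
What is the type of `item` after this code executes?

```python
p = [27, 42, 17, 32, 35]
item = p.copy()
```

list.copy() returns list

list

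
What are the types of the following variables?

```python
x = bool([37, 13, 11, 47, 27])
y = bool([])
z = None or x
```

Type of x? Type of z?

bool() returns bool; None or <bool> returns the bool

bool, bool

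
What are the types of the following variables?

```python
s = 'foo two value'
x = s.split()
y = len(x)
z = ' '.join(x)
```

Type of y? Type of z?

len() returns int; str.join() returns str

int, str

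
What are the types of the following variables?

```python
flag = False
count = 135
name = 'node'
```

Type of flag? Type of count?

flag is bool; count is int

bool, int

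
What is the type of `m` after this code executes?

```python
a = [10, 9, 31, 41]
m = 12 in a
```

'in' operator returns bool

bool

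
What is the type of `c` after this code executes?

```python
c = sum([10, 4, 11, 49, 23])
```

sum() of ints returns int

int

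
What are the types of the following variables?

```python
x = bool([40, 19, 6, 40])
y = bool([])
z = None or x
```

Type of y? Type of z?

bool() returns bool; None or <bool> returns the bool

bool, bool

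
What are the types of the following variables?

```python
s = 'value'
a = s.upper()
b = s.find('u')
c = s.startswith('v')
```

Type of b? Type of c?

str.find() returns int; str.startswith() returns bool

int, bool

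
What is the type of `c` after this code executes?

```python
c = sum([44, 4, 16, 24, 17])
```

sum() of ints returns int

int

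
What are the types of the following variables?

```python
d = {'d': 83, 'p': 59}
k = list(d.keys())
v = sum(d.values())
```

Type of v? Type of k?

sum of int values returns int; list(...) returns list

int, list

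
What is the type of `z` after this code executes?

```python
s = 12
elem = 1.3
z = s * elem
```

int * float returns float (12 * 1.3 = 15.6)

float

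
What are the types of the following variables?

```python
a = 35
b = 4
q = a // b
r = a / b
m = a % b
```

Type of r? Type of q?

int / int returns float; int // int returns int

float, int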